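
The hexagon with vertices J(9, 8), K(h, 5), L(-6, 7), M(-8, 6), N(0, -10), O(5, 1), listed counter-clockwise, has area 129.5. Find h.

The doubled signed area Σ (x_i y_{i+1} − x_{i+1} y_i) is linear in h.
With h=0 it equals 256; the coefficient of h is -1 (from the two edges through K).
So -1·h + 256 = 2·129.5 = 259 ⇒ h = -3.

-3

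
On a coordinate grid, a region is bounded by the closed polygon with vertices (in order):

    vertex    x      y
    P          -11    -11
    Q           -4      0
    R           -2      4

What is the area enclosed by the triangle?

Σ = (-44) + (-16) + (66) = 6
Area = |Σ|/2 = 3.

3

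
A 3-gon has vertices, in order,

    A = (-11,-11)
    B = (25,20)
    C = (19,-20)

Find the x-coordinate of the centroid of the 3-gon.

Apply the shoelace (surveyor's) formula. First the cross-terms c_i = x_i·y_{i+1} − x_{i+1}·y_i:
  55, -880, -429  ⇒  2A = -1254, A = -627.
Then Σ (x_i + x_{i+1})·c_i = -41382, so x̄ = -41382 / (6·(-627)) = 11.

11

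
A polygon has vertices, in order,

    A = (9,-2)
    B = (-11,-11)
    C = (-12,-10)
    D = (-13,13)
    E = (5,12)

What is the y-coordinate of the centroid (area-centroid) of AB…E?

691/288

Apply the surveyor's formula. First the cross-terms c_i = x_i·y_{i+1} − x_{i+1}·y_i:
  -121, -22, -286, -221, -118  ⇒  2A = -768, A = -384.
Then Σ (y_i + y_{i+1})·c_i = -5528, so ȳ = -5528 / (6·(-384)) = 691/288.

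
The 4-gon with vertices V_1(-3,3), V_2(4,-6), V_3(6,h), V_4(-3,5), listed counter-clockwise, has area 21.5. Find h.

The doubled signed area Σ (x_i y_{i+1} − x_{i+1} y_i) is linear in h.
With h=0 it equals 78; the coefficient of h is 7 (from the two edges through V_3).
So 7·h + 78 = 2·21.5 = 43 ⇒ h = -5.

-5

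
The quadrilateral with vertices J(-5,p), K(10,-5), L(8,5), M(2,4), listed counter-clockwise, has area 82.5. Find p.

The doubled signed area Σ (x_i y_{i+1} − x_{i+1} y_i) is linear in p.
With p=0 it equals 157; the coefficient of p is -8 (from the two edges through J).
So -8·p + 157 = 2·82.5 = 165 ⇒ p = -1.

-1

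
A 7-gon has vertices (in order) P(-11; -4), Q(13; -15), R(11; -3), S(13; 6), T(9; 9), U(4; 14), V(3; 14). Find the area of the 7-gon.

Σ = (217) + (126) + (105) + (63) + (90) + (14) + (142) = 757
Area = |Σ|/2 = 378.5.

378.5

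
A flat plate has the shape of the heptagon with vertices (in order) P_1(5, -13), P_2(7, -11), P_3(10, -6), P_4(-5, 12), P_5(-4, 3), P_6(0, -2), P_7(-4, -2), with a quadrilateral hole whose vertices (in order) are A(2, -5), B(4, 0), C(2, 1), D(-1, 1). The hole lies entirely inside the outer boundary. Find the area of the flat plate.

129.5

Outer boundary:
Apply the shoelace formula: 2A = Σ (x_i·y_{i+1} − x_{i+1}·y_i), indices taken mod 7.
P_1→P_2: (5)(-11) − (7)(-13) = 36
P_2→P_3: (7)(-6) − (10)(-11) = 68
P_3→P_4: (10)(12) − (-5)(-6) = 90
P_4→P_5: (-5)(3) − (-4)(12) = 33
P_5→P_6: (-4)(-2) − (0)(3) = 8
P_6→P_7: (0)(-2) − (-4)(-2) = -8
P_7→P_1: (-4)(-13) − (5)(-2) = 62
Σ = 289
Area = |Σ|/2 = 144.5.
Hole:
A→B: (2)(0) − (4)(-5) = 20
B→C: (4)(1) − (2)(0) = 4
C→D: (2)(1) − (-1)(1) = 3
D→A: (-1)(-5) − (2)(1) = 3
Σ = 30
Area = |Σ|/2 = 15.
Net area = 144.5 − 15 = 129.5.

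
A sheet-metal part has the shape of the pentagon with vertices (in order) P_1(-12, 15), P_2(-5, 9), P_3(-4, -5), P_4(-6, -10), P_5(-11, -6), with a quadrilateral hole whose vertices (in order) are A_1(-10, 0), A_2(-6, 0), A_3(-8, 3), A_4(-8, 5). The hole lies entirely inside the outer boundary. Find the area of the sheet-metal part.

Outer boundary:
Cross-terms: -33, 61, 10, -74, -237  ⇒  Σ = -273
Area = |Σ|/2 = 136.5.
Hole:
Apply Gauss's area formula: 2A = Σ (x_i·y_{i+1} − x_{i+1}·y_i), indices taken mod 4.
Cross-terms: 0, -18, -16, 50  ⇒  Σ = 16
Area = |Σ|/2 = 8.
Net area = 136.5 − 8 = 128.5.

128.5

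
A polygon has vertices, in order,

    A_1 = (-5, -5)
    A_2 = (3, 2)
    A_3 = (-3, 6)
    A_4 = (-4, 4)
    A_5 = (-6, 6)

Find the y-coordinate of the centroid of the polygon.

Apply the shoelace (surveyor's) formula. First the cross-terms c_i = x_i·y_{i+1} − x_{i+1}·y_i:
  5, 24, 12, 0, 60  ⇒  2A = 101, A = 50.5.
Then Σ (y_i + y_{i+1})·c_i = 357, so ȳ = 357 / (6·50.5) = 119/101.

119/101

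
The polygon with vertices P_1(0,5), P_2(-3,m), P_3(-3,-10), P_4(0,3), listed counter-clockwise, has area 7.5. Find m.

-7

Write out the shoelace sum; only the two edges meeting at P_2 involve m:
2·Area = [(0·m − (-3)·5) + ((-3)·(-10) − (-3)·m)] + -9
       = 3·m + 36 = 15
⇒ m = -7.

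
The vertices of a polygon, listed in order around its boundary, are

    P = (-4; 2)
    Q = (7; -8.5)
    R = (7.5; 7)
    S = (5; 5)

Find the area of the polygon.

P→Q: (-4)(-8.5) − (7)(2) = 20
Q→R: (7)(7) − (7.5)(-8.5) = 112.75
R→S: (7.5)(5) − (5)(7) = 2.5
S→P: (5)(2) − (-4)(5) = 30
Σ = 165.25
Area = |Σ|/2 = 82.625.

82.625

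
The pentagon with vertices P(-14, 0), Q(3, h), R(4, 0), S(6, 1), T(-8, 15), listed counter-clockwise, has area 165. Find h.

The doubled signed area Σ (x_i y_{i+1} − x_{i+1} y_i) is linear in h.
With h=0 it equals 312; the coefficient of h is -18 (from the two edges through Q).
So -18·h + 312 = 2·165 = 330 ⇒ h = -1.

-1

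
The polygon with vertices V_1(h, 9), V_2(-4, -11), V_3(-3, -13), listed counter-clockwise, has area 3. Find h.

-11

Write out the shoelace sum; only the two edges meeting at V_1 involve h:
2·Area = [((-3)·9 − h·(-13)) + (h·(-11) − (-4)·9)] + 19
       = 2·h + 28 = 6
⇒ h = -11.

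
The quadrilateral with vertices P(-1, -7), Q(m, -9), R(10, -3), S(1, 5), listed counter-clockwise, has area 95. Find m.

10

The doubled signed area Σ (x_i y_{i+1} − x_{i+1} y_i) is linear in m.
With m=0 it equals 150; the coefficient of m is 4 (from the two edges through Q).
So 4·m + 150 = 2·95 = 190 ⇒ m = 10.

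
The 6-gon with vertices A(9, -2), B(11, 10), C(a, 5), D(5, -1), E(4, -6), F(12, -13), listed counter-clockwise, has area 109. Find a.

The doubled signed area Σ (x_i y_{i+1} − x_{i+1} y_i) is linear in a.
With a=0 it equals 229; the coefficient of a is -11 (from the two edges through C).
So -11·a + 229 = 2·109 = 218 ⇒ a = 1.

1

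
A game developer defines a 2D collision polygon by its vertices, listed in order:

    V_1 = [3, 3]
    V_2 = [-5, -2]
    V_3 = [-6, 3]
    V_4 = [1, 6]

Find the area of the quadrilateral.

Cross-terms: 9, -27, -39, -15  ⇒  Σ = -72
Area = |Σ|/2 = 36.

36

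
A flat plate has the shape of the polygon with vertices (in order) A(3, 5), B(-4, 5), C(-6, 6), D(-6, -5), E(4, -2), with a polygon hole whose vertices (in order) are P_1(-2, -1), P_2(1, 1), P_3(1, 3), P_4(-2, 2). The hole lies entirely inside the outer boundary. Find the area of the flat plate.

75

Outer boundary:
Apply the shoelace (surveyor's) formula: 2A = Σ (x_i·y_{i+1} − x_{i+1}·y_i), indices taken mod 5.
Cross-terms: 35, 6, 66, 32, 26  ⇒  Σ = 165
Area = |Σ|/2 = 82.5.
Hole:
Apply Gauss's area formula: 2A = Σ (x_i·y_{i+1} − x_{i+1}·y_i), indices taken mod 4.
Σ = (-1) + (2) + (8) + (6) = 15
Area = |Σ|/2 = 7.5.
Net area = 82.5 − 7.5 = 75.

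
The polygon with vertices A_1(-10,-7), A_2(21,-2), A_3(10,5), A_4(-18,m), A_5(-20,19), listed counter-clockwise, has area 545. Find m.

24

The doubled signed area Σ (x_i y_{i+1} − x_{i+1} y_i) is linear in m.
With m=0 it equals 370; the coefficient of m is 30 (from the two edges through A_4).
So 30·m + 370 = 2·545 = 1090 ⇒ m = 24.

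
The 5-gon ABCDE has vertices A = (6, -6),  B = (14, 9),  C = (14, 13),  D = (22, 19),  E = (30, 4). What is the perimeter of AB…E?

74

|AB| = √((8)² + (15)²) = √289 = 17
|BC| = √((0)² + (4)²) = √16 = 4
|CD| = √((8)² + (6)²) = √100 = 10
|DE| = √((8)² + (-15)²) = √289 = 17
|EA| = √((-24)² + (-10)²) = √676 = 26
Perimeter = 17 + 4 + 10 + 17 + 26 = 74.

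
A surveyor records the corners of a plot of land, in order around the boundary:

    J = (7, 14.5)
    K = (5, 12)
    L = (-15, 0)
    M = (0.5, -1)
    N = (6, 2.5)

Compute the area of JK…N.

141.625

Cross-terms: 11.5, 180, 15, 7.25, 69.5  ⇒  Σ = 283.25
Area = |Σ|/2 = 141.625.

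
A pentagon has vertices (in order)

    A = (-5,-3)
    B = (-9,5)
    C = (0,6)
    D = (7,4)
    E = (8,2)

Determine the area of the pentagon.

90

A→B: (-5)(5) − (-9)(-3) = -52
B→C: (-9)(6) − (0)(5) = -54
C→D: (0)(4) − (7)(6) = -42
D→E: (7)(2) − (8)(4) = -18
E→A: (8)(-3) − (-5)(2) = -14
Σ = -180
Area = |Σ|/2 = 90.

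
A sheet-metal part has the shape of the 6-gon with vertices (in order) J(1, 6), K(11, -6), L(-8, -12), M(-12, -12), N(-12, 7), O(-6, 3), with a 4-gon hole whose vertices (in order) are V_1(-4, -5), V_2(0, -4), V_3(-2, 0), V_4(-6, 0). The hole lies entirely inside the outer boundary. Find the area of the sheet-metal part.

Outer boundary:
Σ = (-72) + (-180) + (-48) + (-228) + (6) + (-39) = -561
Area = |Σ|/2 = 280.5.
Hole:
Σ = (16) + (-8) + (0) + (30) = 38
Area = |Σ|/2 = 19.
Net area = 280.5 − 19 = 261.5.

261.5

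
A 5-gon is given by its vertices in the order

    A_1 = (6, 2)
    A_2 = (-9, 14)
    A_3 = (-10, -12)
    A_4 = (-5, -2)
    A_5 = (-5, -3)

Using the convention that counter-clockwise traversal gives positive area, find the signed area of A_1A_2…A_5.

Apply the surveyor's formula: 2A = Σ (x_i·y_{i+1} − x_{i+1}·y_i), indices taken mod 5.
A_1→A_2: (6)(14) − (-9)(2) = 102
A_2→A_3: (-9)(-12) − (-10)(14) = 248
A_3→A_4: (-10)(-2) − (-5)(-12) = -40
A_4→A_5: (-5)(-3) − (-5)(-2) = 5
A_5→A_1: (-5)(2) − (6)(-3) = 8
Σ = 323
Signed area = Σ/2 = 161.5 (positive ⇒ counter-clockwise traversal).

161.5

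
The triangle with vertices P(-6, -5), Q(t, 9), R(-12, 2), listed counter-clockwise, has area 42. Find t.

-6

Write out the shoelace sum; only the two edges meeting at Q involve t:
2·Area = [((-6)·9 − t·(-5)) + (t·2 − (-12)·9)] + 72
       = 7·t + 126 = 84
⇒ t = -6.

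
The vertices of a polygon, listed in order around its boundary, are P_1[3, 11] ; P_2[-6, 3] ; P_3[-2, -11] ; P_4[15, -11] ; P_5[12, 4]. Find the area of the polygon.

Apply the surveyor's formula: 2A = Σ (x_i·y_{i+1} − x_{i+1}·y_i), indices taken mod 5.
P_1→P_2: (3)(3) − (-6)(11) = 75
P_2→P_3: (-6)(-11) − (-2)(3) = 72
P_3→P_4: (-2)(-11) − (15)(-11) = 187
P_4→P_5: (15)(4) − (12)(-11) = 192
P_5→P_1: (12)(11) − (3)(4) = 120
Σ = 646
Area = |Σ|/2 = 323.

323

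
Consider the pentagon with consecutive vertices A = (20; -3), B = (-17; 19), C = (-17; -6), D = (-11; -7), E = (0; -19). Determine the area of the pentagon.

698

Apply the surveyor's formula: 2A = Σ (x_i·y_{i+1} − x_{i+1}·y_i), indices taken mod 5.
Σ = (329) + (425) + (53) + (209) + (380) = 1396
Area = |Σ|/2 = 698.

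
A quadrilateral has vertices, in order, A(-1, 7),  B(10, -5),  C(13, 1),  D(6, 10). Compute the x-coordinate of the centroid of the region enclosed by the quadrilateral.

626/93

Apply the surveyor's formula. First the cross-terms c_i = x_i·y_{i+1} − x_{i+1}·y_i:
  -65, 75, 124, 52  ⇒  2A = 186, A = 93.
Then Σ (x_i + x_{i+1})·c_i = 3756, so x̄ = 3756 / (6·93) = 626/93.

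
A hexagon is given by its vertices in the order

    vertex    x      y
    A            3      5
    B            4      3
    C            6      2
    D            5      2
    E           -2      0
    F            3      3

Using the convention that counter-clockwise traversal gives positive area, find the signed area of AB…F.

-7.5

Σ = (-11) + (-10) + (2) + (4) + (-6) + (6) = -15
Signed area = Σ/2 = -7.5 (negative ⇒ clockwise traversal).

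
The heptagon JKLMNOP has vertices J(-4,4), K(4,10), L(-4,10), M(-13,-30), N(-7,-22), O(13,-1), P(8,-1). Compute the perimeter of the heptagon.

|JK| = √((8)² + (6)²) = √100 = 10
|KL| = √((-8)² + (0)²) = √64 = 8
|LM| = √((-9)² + (-40)²) = √1681 = 41
|MN| = √((6)² + (8)²) = √100 = 10
|NO| = √((20)² + (21)²) = √841 = 29
|OP| = √((-5)² + (0)²) = √25 = 5
|PJ| = √((-12)² + (5)²) = √169 = 13
Perimeter = 10 + 8 + 41 + 10 + 29 + 5 + 13 = 116.

116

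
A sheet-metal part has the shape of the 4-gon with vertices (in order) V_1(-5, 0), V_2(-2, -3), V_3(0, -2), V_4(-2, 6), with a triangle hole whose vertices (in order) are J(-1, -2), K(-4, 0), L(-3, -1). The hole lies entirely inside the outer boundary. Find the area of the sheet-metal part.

22

Outer boundary:
Apply the surveyor's formula: 2A = Σ (x_i·y_{i+1} − x_{i+1}·y_i), indices taken mod 4.
Σ = (15) + (4) + (-4) + (30) = 45
Area = |Σ|/2 = 22.5.
Hole:
Apply the shoelace (surveyor's) formula: 2A = Σ (x_i·y_{i+1} − x_{i+1}·y_i), indices taken mod 3.
J→K: (-1)(0) − (-4)(-2) = -8
K→L: (-4)(-1) − (-3)(0) = 4
L→J: (-3)(-2) − (-1)(-1) = 5
Σ = 1
Area = |Σ|/2 = 0.5.
Net area = 22.5 − 0.5 = 22.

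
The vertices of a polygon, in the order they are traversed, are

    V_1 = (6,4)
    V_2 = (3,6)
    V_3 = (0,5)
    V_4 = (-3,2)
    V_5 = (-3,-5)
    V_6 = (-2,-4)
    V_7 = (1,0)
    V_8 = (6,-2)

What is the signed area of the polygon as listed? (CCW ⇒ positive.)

Apply the surveyor's formula: 2A = Σ (x_i·y_{i+1} − x_{i+1}·y_i), indices taken mod 8.
V_1→V_2: (6)(6) − (3)(4) = 24
V_2→V_3: (3)(5) − (0)(6) = 15
V_3→V_4: (0)(2) − (-3)(5) = 15
V_4→V_5: (-3)(-5) − (-3)(2) = 21
V_5→V_6: (-3)(-4) − (-2)(-5) = 2
V_6→V_7: (-2)(0) − (1)(-4) = 4
V_7→V_8: (1)(-2) − (6)(0) = -2
V_8→V_1: (6)(4) − (6)(-2) = 36
Σ = 115
Signed area = Σ/2 = 57.5 (positive ⇒ counter-clockwise traversal).

57.5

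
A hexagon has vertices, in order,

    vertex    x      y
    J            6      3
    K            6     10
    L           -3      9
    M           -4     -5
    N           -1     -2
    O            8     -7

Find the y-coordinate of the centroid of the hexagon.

Apply the shoelace formula. First the cross-terms c_i = x_i·y_{i+1} − x_{i+1}·y_i:
  42, 84, 51, 3, 23, 66  ⇒  2A = 269, A = 134.5.
Then Σ (y_i + y_{i+1})·c_i = 1854, so ȳ = 1854 / (6·134.5) = 618/269.

618/269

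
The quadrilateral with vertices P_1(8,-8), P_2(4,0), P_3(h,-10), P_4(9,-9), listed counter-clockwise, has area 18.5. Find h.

5

The doubled signed area Σ (x_i y_{i+1} − x_{i+1} y_i) is linear in h.
With h=0 it equals 82; the coefficient of h is -9 (from the two edges through P_3).
So -9·h + 82 = 2·18.5 = 37 ⇒ h = 5.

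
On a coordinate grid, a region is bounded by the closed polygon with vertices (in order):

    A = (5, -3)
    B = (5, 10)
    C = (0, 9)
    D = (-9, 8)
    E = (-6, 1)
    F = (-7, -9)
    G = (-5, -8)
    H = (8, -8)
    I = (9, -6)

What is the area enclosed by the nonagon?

Apply the shoelace formula: 2A = Σ (x_i·y_{i+1} − x_{i+1}·y_i), indices taken mod 9.
Σ = (65) + (45) + (81) + (39) + (61) + (11) + (104) + (24) + (3) = 433
Area = |Σ|/2 = 216.5.

216.5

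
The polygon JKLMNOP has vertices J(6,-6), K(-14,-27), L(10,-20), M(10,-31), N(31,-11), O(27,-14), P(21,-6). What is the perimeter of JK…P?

124

|JK| = √((-20)² + (-21)²) = √841 = 29
|KL| = √((24)² + (7)²) = √625 = 25
|LM| = √((0)² + (-11)²) = √121 = 11
|MN| = √((21)² + (20)²) = √841 = 29
|NO| = √((-4)² + (-3)²) = √25 = 5
|OP| = √((-6)² + (8)²) = √100 = 10
|PJ| = √((-15)² + (0)²) = √225 = 15
Perimeter = 29 + 25 + 11 + 29 + 5 + 10 + 15 = 124.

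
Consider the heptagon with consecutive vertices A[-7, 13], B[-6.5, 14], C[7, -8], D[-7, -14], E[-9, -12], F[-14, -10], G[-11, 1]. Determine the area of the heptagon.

296.75

Apply the shoelace (surveyor's) formula: 2A = Σ (x_i·y_{i+1} − x_{i+1}·y_i), indices taken mod 7.
Σ = (-13.5) + (-46) + (-154) + (-42) + (-78) + (-124) + (-136) = -593.5
Area = |Σ|/2 = 296.75.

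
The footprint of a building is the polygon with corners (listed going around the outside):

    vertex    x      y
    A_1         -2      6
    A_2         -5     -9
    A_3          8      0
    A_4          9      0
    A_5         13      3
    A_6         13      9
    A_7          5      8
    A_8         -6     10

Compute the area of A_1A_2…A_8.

183

Σ = (48) + (72) + (0) + (27) + (78) + (59) + (98) + (-16) = 366
Area = |Σ|/2 = 183.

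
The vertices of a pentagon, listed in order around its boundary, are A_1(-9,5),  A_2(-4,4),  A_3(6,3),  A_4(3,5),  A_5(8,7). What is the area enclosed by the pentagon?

Apply the shoelace formula: 2A = Σ (x_i·y_{i+1} − x_{i+1}·y_i), indices taken mod 5.
Σ = (-16) + (-36) + (21) + (-19) + (103) = 53
Area = |Σ|/2 = 26.5.

26.5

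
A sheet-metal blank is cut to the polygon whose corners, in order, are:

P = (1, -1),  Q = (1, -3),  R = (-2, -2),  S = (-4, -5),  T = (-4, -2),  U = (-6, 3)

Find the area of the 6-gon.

Apply Gauss's area formula: 2A = Σ (x_i·y_{i+1} − x_{i+1}·y_i), indices taken mod 6.
Cross-terms: -2, -8, 2, -12, -24, 3  ⇒  Σ = -41
Area = |Σ|/2 = 20.5.

20.5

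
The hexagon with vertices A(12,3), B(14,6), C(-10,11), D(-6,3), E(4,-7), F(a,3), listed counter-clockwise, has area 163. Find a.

4

Write out the shoelace sum; only the two edges meeting at F involve a:
2·Area = [(4·3 − a·(-7)) + (a·3 − 12·3)] + 310
       = 10·a + 286 = 326
⇒ a = 4.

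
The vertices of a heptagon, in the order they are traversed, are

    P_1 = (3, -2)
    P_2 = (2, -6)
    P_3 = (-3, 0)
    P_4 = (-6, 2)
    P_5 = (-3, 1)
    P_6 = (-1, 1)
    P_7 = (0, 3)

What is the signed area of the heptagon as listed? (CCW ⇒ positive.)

Apply the surveyor's formula: 2A = Σ (x_i·y_{i+1} − x_{i+1}·y_i), indices taken mod 7.
Cross-terms: -14, -18, -6, 0, -2, -3, -9  ⇒  Σ = -52
Signed area = Σ/2 = -26 (negative ⇒ clockwise traversal).

-26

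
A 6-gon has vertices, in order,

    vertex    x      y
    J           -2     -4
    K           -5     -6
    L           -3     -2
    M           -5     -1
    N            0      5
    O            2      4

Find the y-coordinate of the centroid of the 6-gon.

25/174

Apply the shoelace (surveyor's) formula. First the cross-terms c_i = x_i·y_{i+1} − x_{i+1}·y_i:
  -8, -8, -7, -25, -10, 0  ⇒  2A = -58, A = -29.
Then Σ (y_i + y_{i+1})·c_i = -25, so ȳ = -25 / (6·(-29)) = 25/174.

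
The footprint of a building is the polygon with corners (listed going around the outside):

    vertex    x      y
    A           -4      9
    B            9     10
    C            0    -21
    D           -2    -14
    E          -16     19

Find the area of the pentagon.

341

Apply the shoelace formula: 2A = Σ (x_i·y_{i+1} − x_{i+1}·y_i), indices taken mod 5.
Cross-terms: -121, -189, -42, -262, -68  ⇒  Σ = -682
Area = |Σ|/2 = 341.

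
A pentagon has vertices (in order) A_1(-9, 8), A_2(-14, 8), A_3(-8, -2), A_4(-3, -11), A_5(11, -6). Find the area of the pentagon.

A_1→A_2: (-9)(8) − (-14)(8) = 40
A_2→A_3: (-14)(-2) − (-8)(8) = 92
A_3→A_4: (-8)(-11) − (-3)(-2) = 82
A_4→A_5: (-3)(-6) − (11)(-11) = 139
A_5→A_1: (11)(8) − (-9)(-6) = 34
Σ = 387
Area = |Σ|/2 = 193.5.

193.5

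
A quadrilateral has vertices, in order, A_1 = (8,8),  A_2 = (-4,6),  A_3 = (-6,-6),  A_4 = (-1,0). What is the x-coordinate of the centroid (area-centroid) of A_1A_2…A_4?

-7/9

Apply Gauss's area formula. First the cross-terms c_i = x_i·y_{i+1} − x_{i+1}·y_i:
  80, 60, -6, -8  ⇒  2A = 126, A = 63.
Then Σ (x_i + x_{i+1})·c_i = -294, so x̄ = -294 / (6·63) = -7/9.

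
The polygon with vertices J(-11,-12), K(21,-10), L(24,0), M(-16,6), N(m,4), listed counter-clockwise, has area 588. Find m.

The doubled signed area Σ (x_i y_{i+1} − x_{i+1} y_i) is linear in m.
With m=0 it equals 726; the coefficient of m is -18 (from the two edges through N).
So -18·m + 726 = 2·588 = 1176 ⇒ m = -25.

-25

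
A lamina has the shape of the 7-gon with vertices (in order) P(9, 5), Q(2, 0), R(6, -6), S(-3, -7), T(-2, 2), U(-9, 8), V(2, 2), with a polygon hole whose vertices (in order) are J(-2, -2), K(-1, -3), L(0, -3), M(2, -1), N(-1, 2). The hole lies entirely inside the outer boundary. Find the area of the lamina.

Outer boundary:
P→Q: (9)(0) − (2)(5) = -10
Q→R: (2)(-6) − (6)(0) = -12
R→S: (6)(-7) − (-3)(-6) = -60
S→T: (-3)(2) − (-2)(-7) = -20
T→U: (-2)(8) − (-9)(2) = 2
U→V: (-9)(2) − (2)(8) = -34
V→P: (2)(5) − (9)(2) = -8
Σ = -142
Area = |Σ|/2 = 71.
Hole:
Cross-terms: 4, 3, 6, 3, 6  ⇒  Σ = 22
Area = |Σ|/2 = 11.
Net area = 71 − 11 = 60.

60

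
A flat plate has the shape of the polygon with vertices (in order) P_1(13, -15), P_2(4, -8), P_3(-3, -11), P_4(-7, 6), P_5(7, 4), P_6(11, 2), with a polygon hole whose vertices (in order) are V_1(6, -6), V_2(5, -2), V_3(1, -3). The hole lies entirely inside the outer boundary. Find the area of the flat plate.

Outer boundary:
Apply the shoelace (surveyor's) formula: 2A = Σ (x_i·y_{i+1} − x_{i+1}·y_i), indices taken mod 6.
Σ = (-44) + (-68) + (-95) + (-70) + (-30) + (-191) = -498
Area = |Σ|/2 = 249.
Hole:
Σ = (18) + (-13) + (12) = 17
Area = |Σ|/2 = 8.5.
Net area = 249 − 8.5 = 240.5.

240.5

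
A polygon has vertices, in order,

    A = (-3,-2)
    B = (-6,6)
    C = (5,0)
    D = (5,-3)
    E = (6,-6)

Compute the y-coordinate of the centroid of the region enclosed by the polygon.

-31/117

Apply the surveyor's formula. First the cross-terms c_i = x_i·y_{i+1} − x_{i+1}·y_i:
  -30, -30, -15, -12, -30  ⇒  2A = -117, A = -58.5.
Then Σ (y_i + y_{i+1})·c_i = 93, so ȳ = 93 / (6·(-58.5)) = -31/117.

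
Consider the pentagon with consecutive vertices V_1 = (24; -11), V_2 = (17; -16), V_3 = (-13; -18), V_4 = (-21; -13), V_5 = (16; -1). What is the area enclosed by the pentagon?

Apply Gauss's area formula: 2A = Σ (x_i·y_{i+1} − x_{i+1}·y_i), indices taken mod 5.
Σ = (-197) + (-514) + (-209) + (229) + (-152) = -843
Area = |Σ|/2 = 421.5.

421.5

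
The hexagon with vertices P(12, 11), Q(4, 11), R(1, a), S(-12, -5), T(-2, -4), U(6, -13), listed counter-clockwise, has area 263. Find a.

9

The doubled signed area Σ (x_i y_{i+1} − x_{i+1} y_i) is linear in a.
With a=0 it equals 382; the coefficient of a is 16 (from the two edges through R).
So 16·a + 382 = 2·263 = 526 ⇒ a = 9.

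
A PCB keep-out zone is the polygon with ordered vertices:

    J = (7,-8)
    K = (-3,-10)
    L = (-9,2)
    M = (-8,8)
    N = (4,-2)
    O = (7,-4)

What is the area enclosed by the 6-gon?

146

Apply the shoelace (surveyor's) formula: 2A = Σ (x_i·y_{i+1} − x_{i+1}·y_i), indices taken mod 6.
Σ = (-94) + (-96) + (-56) + (-16) + (-2) + (-28) = -292
Area = |Σ|/2 = 146.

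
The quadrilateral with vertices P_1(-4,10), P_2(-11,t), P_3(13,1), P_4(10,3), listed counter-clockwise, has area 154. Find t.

The doubled signed area Σ (x_i y_{i+1} − x_{i+1} y_i) is linear in t.
With t=0 it equals 240; the coefficient of t is -17 (from the two edges through P_2).
So -17·t + 240 = 2·154 = 308 ⇒ t = -4.

-4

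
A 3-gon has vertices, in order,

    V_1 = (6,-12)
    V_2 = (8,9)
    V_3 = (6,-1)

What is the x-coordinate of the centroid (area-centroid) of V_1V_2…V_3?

20/3

Apply the shoelace formula. First the cross-terms c_i = x_i·y_{i+1} − x_{i+1}·y_i:
  150, -62, -66  ⇒  2A = 22, A = 11.
Then Σ (x_i + x_{i+1})·c_i = 440, so x̄ = 440 / (6·11) = 20/3.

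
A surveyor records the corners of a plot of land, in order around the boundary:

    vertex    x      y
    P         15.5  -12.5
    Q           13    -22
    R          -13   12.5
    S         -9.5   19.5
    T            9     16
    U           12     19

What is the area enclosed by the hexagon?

614.875

Σ = (-178.5) + (-123.5) + (-134.75) + (-327.5) + (-21) + (-444.5) = -1229.75
Area = |Σ|/2 = 614.875.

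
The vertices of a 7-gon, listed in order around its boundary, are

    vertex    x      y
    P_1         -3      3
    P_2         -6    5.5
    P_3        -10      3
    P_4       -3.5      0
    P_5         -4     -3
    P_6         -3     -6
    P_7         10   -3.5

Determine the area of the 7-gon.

Apply the surveyor's formula: 2A = Σ (x_i·y_{i+1} − x_{i+1}·y_i), indices taken mod 7.
Cross-terms: 1.5, 37, 10.5, 10.5, 15, 70.5, 19.5  ⇒  Σ = 164.5
Area = |Σ|/2 = 82.25.

82.25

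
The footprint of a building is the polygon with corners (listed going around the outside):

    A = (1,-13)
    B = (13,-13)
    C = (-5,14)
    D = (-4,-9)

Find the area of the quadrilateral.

217.5

Σ = (156) + (117) + (101) + (61) = 435
Area = |Σ|/2 = 217.5.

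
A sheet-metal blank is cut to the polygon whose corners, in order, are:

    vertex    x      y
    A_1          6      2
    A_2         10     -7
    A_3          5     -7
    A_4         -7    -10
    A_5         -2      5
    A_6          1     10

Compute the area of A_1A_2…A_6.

167

Apply Gauss's area formula: 2A = Σ (x_i·y_{i+1} − x_{i+1}·y_i), indices taken mod 6.
A_1→A_2: (6)(-7) − (10)(2) = -62
A_2→A_3: (10)(-7) − (5)(-7) = -35
A_3→A_4: (5)(-10) − (-7)(-7) = -99
A_4→A_5: (-7)(5) − (-2)(-10) = -55
A_5→A_6: (-2)(10) − (1)(5) = -25
A_6→A_1: (1)(2) − (6)(10) = -58
Σ = -334
Area = |Σ|/2 = 167.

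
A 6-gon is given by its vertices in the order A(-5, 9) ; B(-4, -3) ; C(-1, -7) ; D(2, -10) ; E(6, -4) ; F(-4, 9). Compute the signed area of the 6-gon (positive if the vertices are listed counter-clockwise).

Apply Gauss's area formula: 2A = Σ (x_i·y_{i+1} − x_{i+1}·y_i), indices taken mod 6.
Cross-terms: 51, 25, 24, 52, 38, 9  ⇒  Σ = 199
Signed area = Σ/2 = 99.5 (positive ⇒ counter-clockwise traversal).

99.5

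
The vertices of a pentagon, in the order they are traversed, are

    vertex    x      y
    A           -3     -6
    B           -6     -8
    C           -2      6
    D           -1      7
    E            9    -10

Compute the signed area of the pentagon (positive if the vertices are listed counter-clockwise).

Σ = (-12) + (-52) + (-8) + (-53) + (-84) = -209
Signed area = Σ/2 = -104.5 (negative ⇒ clockwise traversal).

-104.5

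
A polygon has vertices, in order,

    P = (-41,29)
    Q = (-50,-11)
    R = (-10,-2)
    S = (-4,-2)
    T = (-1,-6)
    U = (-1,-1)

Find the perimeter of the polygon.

148

|PQ| = √((-9)² + (-40)²) = √1681 = 41
|QR| = √((40)² + (9)²) = √1681 = 41
|RS| = √((6)² + (0)²) = √36 = 6
|ST| = √((3)² + (-4)²) = √25 = 5
|TU| = √((0)² + (5)²) = √25 = 5
|UP| = √((-40)² + (30)²) = √2500 = 50
Perimeter = 41 + 41 + 6 + 5 + 5 + 50 = 148.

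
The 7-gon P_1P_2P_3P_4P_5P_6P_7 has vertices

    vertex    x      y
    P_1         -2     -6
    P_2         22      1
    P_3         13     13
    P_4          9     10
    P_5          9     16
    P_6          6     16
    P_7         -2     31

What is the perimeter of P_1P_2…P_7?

|P_1P_2| = √((24)² + (7)²) = √625 = 25
|P_2P_3| = √((-9)² + (12)²) = √225 = 15
|P_3P_4| = √((-4)² + (-3)²) = √25 = 5
|P_4P_5| = √((0)² + (6)²) = √36 = 6
|P_5P_6| = √((-3)² + (0)²) = √9 = 3
|P_6P_7| = √((-8)² + (15)²) = √289 = 17
|P_7P_1| = √((0)² + (-37)²) = √1369 = 37
Perimeter = 25 + 15 + 5 + 6 + 3 + 17 + 37 = 108.

108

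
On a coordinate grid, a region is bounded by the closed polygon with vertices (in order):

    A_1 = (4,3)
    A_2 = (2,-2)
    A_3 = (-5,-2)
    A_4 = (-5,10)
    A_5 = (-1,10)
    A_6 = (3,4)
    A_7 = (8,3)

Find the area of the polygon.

86.5

Apply the surveyor's formula: 2A = Σ (x_i·y_{i+1} − x_{i+1}·y_i), indices taken mod 7.
Σ = (-14) + (-14) + (-60) + (-40) + (-34) + (-23) + (12) = -173
Area = |Σ|/2 = 86.5.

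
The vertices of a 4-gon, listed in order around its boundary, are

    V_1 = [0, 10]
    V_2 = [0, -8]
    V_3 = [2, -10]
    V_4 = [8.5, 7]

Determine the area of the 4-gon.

Apply the surveyor's formula: 2A = Σ (x_i·y_{i+1} − x_{i+1}·y_i), indices taken mod 4.
Cross-terms: 0, 16, 99, 85  ⇒  Σ = 200
Area = |Σ|/2 = 100.

100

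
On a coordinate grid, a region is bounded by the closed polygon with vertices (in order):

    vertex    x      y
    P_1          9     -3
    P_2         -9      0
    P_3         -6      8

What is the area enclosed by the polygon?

Apply Gauss's area formula: 2A = Σ (x_i·y_{i+1} − x_{i+1}·y_i), indices taken mod 3.
Cross-terms: -27, -72, -54  ⇒  Σ = -153
Area = |Σ|/2 = 76.5.

76.5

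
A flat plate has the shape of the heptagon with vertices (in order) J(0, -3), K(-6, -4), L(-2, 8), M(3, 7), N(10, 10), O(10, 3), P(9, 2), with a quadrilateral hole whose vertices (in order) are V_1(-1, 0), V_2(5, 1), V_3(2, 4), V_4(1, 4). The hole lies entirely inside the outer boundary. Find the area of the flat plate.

115.5

Outer boundary:
Cross-terms: -18, -56, -38, -40, -70, -7, -27  ⇒  Σ = -256
Area = |Σ|/2 = 128.
Hole:
Apply the shoelace formula: 2A = Σ (x_i·y_{i+1} − x_{i+1}·y_i), indices taken mod 4.
V_1→V_2: (-1)(1) − (5)(0) = -1
V_2→V_3: (5)(4) − (2)(1) = 18
V_3→V_4: (2)(4) − (1)(4) = 4
V_4→V_1: (1)(0) − (-1)(4) = 4
Σ = 25
Area = |Σ|/2 = 12.5.
Net area = 128 − 12.5 = 115.5.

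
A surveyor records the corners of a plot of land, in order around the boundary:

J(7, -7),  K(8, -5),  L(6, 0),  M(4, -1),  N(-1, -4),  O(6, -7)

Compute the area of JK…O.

33

Apply the shoelace formula: 2A = Σ (x_i·y_{i+1} − x_{i+1}·y_i), indices taken mod 6.
J→K: (7)(-5) − (8)(-7) = 21
K→L: (8)(0) − (6)(-5) = 30
L→M: (6)(-1) − (4)(0) = -6
M→N: (4)(-4) − (-1)(-1) = -17
N→O: (-1)(-7) − (6)(-4) = 31
O→J: (6)(-7) − (7)(-7) = 7
Σ = 66
Area = |Σ|/2 = 33.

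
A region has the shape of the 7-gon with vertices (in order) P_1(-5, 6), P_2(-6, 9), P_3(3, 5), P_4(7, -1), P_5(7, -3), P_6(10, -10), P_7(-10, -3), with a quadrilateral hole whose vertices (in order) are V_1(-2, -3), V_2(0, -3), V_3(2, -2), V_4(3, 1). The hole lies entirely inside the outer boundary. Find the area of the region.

175

Outer boundary:
Apply the shoelace (surveyor's) formula: 2A = Σ (x_i·y_{i+1} − x_{i+1}·y_i), indices taken mod 7.
P_1→P_2: (-5)(9) − (-6)(6) = -9
P_2→P_3: (-6)(5) − (3)(9) = -57
P_3→P_4: (3)(-1) − (7)(5) = -38
P_4→P_5: (7)(-3) − (7)(-1) = -14
P_5→P_6: (7)(-10) − (10)(-3) = -40
P_6→P_7: (10)(-3) − (-10)(-10) = -130
P_7→P_1: (-10)(6) − (-5)(-3) = -75
Σ = -363
Area = |Σ|/2 = 181.5.
Hole:
Apply the surveyor's formula: 2A = Σ (x_i·y_{i+1} − x_{i+1}·y_i), indices taken mod 4.
V_1→V_2: (-2)(-3) − (0)(-3) = 6
V_2→V_3: (0)(-2) − (2)(-3) = 6
V_3→V_4: (2)(1) − (3)(-2) = 8
V_4→V_1: (3)(-3) − (-2)(1) = -7
Σ = 13
Area = |Σ|/2 = 6.5.
Net area = 181.5 − 6.5 = 175.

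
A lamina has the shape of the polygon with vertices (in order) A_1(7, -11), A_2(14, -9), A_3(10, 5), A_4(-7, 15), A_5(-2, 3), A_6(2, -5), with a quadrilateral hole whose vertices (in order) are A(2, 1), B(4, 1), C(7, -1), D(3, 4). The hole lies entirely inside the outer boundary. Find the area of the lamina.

224.5

Outer boundary:
Σ = (91) + (160) + (185) + (9) + (4) + (13) = 462
Area = |Σ|/2 = 231.
Hole:
Apply Gauss's area formula: 2A = Σ (x_i·y_{i+1} − x_{i+1}·y_i), indices taken mod 4.
Cross-terms: -2, -11, 31, -5  ⇒  Σ = 13
Area = |Σ|/2 = 6.5.
Net area = 231 − 6.5 = 224.5.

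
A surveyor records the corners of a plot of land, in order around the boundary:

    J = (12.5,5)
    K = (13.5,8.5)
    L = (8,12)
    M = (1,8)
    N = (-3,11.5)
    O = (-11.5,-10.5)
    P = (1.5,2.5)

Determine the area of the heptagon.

173.625

Cross-terms: 38.75, 94, 52, 35.5, 163.75, -13, -23.75  ⇒  Σ = 347.25
Area = |Σ|/2 = 173.625.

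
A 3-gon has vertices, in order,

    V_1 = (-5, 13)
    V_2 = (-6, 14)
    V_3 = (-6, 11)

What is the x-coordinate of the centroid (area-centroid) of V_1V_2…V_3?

-17/3

Apply Gauss's area formula. First the cross-terms c_i = x_i·y_{i+1} − x_{i+1}·y_i:
  8, 18, -23  ⇒  2A = 3, A = 1.5.
Then Σ (x_i + x_{i+1})·c_i = -51, so x̄ = -51 / (6·1.5) = -17/3.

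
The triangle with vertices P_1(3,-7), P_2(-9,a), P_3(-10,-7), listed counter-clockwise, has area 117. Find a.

The doubled signed area Σ (x_i y_{i+1} − x_{i+1} y_i) is linear in a.
With a=0 it equals 91; the coefficient of a is 13 (from the two edges through P_2).
So 13·a + 91 = 2·117 = 234 ⇒ a = 11.

11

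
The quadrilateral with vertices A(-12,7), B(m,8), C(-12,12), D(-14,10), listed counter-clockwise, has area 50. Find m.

The doubled signed area Σ (x_i y_{i+1} − x_{i+1} y_i) is linear in m.
With m=0 it equals 70; the coefficient of m is 5 (from the two edges through B).
So 5·m + 70 = 2·50 = 100 ⇒ m = 6.

6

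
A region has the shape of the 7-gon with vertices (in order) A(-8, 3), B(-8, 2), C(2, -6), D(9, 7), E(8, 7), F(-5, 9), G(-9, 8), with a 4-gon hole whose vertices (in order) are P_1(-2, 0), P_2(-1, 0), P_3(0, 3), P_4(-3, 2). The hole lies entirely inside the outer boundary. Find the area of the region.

151

Outer boundary:
Σ = (8) + (44) + (68) + (7) + (107) + (41) + (37) = 312
Area = |Σ|/2 = 156.
Hole:
Apply the shoelace (surveyor's) formula: 2A = Σ (x_i·y_{i+1} − x_{i+1}·y_i), indices taken mod 4.
Cross-terms: 0, -3, 9, 4  ⇒  Σ = 10
Area = |Σ|/2 = 5.
Net area = 156 − 5 = 151.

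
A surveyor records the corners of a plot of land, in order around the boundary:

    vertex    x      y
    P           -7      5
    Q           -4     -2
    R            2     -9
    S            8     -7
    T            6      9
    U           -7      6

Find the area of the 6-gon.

Apply the surveyor's formula: 2A = Σ (x_i·y_{i+1} − x_{i+1}·y_i), indices taken mod 6.
Σ = (34) + (40) + (58) + (114) + (99) + (7) = 352
Area = |Σ|/2 = 176.

176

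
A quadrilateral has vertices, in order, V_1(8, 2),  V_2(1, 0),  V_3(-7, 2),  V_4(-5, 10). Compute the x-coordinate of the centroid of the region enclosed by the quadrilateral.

Apply the surveyor's formula. First the cross-terms c_i = x_i·y_{i+1} − x_{i+1}·y_i:
  -2, 2, -60, -90  ⇒  2A = -150, A = -75.
Then Σ (x_i + x_{i+1})·c_i = 420, so x̄ = 420 / (6·(-75)) = -14/15.

-14/15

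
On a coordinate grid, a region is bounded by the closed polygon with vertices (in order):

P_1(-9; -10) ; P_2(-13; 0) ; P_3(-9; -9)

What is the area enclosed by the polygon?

P_1→P_2: (-9)(0) − (-13)(-10) = -130
P_2→P_3: (-13)(-9) − (-9)(0) = 117
P_3→P_1: (-9)(-10) − (-9)(-9) = 9
Σ = -4
Area = |Σ|/2 = 2.

2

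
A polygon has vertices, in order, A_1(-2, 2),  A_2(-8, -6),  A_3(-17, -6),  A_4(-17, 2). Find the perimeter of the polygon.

42

|A_1A_2| = √((-6)² + (-8)²) = √100 = 10
|A_2A_3| = √((-9)² + (0)²) = √81 = 9
|A_3A_4| = √((0)² + (8)²) = √64 = 8
|A_4A_1| = √((15)² + (0)²) = √225 = 15
Perimeter = 10 + 9 + 8 + 15 = 42.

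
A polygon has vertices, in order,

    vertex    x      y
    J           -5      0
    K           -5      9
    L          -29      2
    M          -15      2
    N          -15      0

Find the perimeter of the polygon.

|JK| = √((0)² + (9)²) = √81 = 9
|KL| = √((-24)² + (-7)²) = √625 = 25
|LM| = √((14)² + (0)²) = √196 = 14
|MN| = √((0)² + (-2)²) = √4 = 2
|NJ| = √((10)² + (0)²) = √100 = 10
Perimeter = 9 + 25 + 14 + 2 + 10 = 60.

60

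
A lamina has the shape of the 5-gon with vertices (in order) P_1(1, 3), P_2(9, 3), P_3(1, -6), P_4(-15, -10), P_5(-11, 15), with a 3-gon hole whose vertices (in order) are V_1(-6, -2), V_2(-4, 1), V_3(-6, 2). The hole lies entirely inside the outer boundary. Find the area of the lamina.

278

Outer boundary:
Apply the shoelace (surveyor's) formula: 2A = Σ (x_i·y_{i+1} − x_{i+1}·y_i), indices taken mod 5.
P_1→P_2: (1)(3) − (9)(3) = -24
P_2→P_3: (9)(-6) − (1)(3) = -57
P_3→P_4: (1)(-10) − (-15)(-6) = -100
P_4→P_5: (-15)(15) − (-11)(-10) = -335
P_5→P_1: (-11)(3) − (1)(15) = -48
Σ = -564
Area = |Σ|/2 = 282.
Hole:
Apply the shoelace formula: 2A = Σ (x_i·y_{i+1} − x_{i+1}·y_i), indices taken mod 3.
Σ = (-14) + (-2) + (24) = 8
Area = |Σ|/2 = 4.
Net area = 282 − 4 = 278.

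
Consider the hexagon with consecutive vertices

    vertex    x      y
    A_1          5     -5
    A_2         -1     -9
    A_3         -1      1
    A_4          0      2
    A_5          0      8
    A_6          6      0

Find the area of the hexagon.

70

A_1→A_2: (5)(-9) − (-1)(-5) = -50
A_2→A_3: (-1)(1) − (-1)(-9) = -10
A_3→A_4: (-1)(2) − (0)(1) = -2
A_4→A_5: (0)(8) − (0)(2) = 0
A_5→A_6: (0)(0) − (6)(8) = -48
A_6→A_1: (6)(-5) − (5)(0) = -30
Σ = -140
Area = |Σ|/2 = 70.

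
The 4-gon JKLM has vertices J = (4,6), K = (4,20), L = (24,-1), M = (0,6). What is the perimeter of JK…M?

72

|JK| = √((0)² + (14)²) = √196 = 14
|KL| = √((20)² + (-21)²) = √841 = 29
|LM| = √((-24)² + (7)²) = √625 = 25
|MJ| = √((4)² + (0)²) = √16 = 4
Perimeter = 14 + 29 + 25 + 4 = 72.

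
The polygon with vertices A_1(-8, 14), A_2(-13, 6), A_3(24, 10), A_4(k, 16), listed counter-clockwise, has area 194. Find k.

The doubled signed area Σ (x_i y_{i+1} − x_{i+1} y_i) is linear in k.
With k=0 it equals 372; the coefficient of k is 4 (from the two edges through A_4).
So 4·k + 372 = 2·194 = 388 ⇒ k = 4.

4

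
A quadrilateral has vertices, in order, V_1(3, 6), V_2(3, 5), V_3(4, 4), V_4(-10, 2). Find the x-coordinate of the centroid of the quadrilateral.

Apply the shoelace (surveyor's) formula. First the cross-terms c_i = x_i·y_{i+1} − x_{i+1}·y_i:
  -3, -8, 48, -66  ⇒  2A = -29, A = -14.5.
Then Σ (x_i + x_{i+1})·c_i = 100, so x̄ = 100 / (6·(-14.5)) = -100/87.

-100/87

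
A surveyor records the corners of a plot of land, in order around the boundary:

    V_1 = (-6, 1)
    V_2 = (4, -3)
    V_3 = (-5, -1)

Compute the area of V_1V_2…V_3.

Apply the shoelace formula: 2A = Σ (x_i·y_{i+1} − x_{i+1}·y_i), indices taken mod 3.
Σ = (14) + (-19) + (-11) = -16
Area = |Σ|/2 = 8.

8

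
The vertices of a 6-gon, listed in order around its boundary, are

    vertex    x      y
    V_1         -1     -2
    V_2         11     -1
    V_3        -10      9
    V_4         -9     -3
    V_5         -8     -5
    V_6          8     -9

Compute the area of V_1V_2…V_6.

Apply the shoelace formula: 2A = Σ (x_i·y_{i+1} − x_{i+1}·y_i), indices taken mod 6.
Σ = (23) + (89) + (111) + (21) + (112) + (-25) = 331
Area = |Σ|/2 = 165.5.

165.5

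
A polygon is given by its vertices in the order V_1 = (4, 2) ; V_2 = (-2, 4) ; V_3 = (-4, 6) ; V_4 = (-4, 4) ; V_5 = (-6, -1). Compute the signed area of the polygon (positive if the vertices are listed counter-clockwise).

26

Apply the surveyor's formula: 2A = Σ (x_i·y_{i+1} − x_{i+1}·y_i), indices taken mod 5.
Σ = (20) + (4) + (8) + (28) + (-8) = 52
Signed area = Σ/2 = 26 (positive ⇒ counter-clockwise traversal).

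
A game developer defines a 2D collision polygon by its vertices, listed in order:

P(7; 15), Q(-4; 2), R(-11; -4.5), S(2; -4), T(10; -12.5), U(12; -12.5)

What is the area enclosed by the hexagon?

237.25

Apply the surveyor's formula: 2A = Σ (x_i·y_{i+1} − x_{i+1}·y_i), indices taken mod 6.
P→Q: (7)(2) − (-4)(15) = 74
Q→R: (-4)(-4.5) − (-11)(2) = 40
R→S: (-11)(-4) − (2)(-4.5) = 53
S→T: (2)(-12.5) − (10)(-4) = 15
T→U: (10)(-12.5) − (12)(-12.5) = 25
U→P: (12)(15) − (7)(-12.5) = 267.5
Σ = 474.5
Area = |Σ|/2 = 237.25.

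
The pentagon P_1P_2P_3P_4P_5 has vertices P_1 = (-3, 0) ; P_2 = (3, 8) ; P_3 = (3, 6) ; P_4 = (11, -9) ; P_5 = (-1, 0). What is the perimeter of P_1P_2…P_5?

46

|P_1P_2| = √((6)² + (8)²) = √100 = 10
|P_2P_3| = √((0)² + (-2)²) = √4 = 2
|P_3P_4| = √((8)² + (-15)²) = √289 = 17
|P_4P_5| = √((-12)² + (9)²) = √225 = 15
|P_5P_1| = √((-2)² + (0)²) = √4 = 2
Perimeter = 10 + 2 + 17 + 15 + 2 = 46.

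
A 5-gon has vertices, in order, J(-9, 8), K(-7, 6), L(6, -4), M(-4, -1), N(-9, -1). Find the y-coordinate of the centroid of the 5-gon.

Apply Gauss's area formula. First the cross-terms c_i = x_i·y_{i+1} − x_{i+1}·y_i:
  2, -8, -22, -5, -81  ⇒  2A = -114, A = -57.
Then Σ (y_i + y_{i+1})·c_i = -435, so ȳ = -435 / (6·(-57)) = 145/114.

145/114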